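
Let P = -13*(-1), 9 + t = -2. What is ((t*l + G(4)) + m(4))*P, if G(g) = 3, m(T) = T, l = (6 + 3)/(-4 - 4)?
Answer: 2015/8 ≈ 251.88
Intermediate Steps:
t = -11 (t = -9 - 2 = -11)
l = -9/8 (l = 9/(-8) = 9*(-1/8) = -9/8 ≈ -1.1250)
P = 13
((t*l + G(4)) + m(4))*P = ((-11*(-9/8) + 3) + 4)*13 = ((99/8 + 3) + 4)*13 = (123/8 + 4)*13 = (155/8)*13 = 2015/8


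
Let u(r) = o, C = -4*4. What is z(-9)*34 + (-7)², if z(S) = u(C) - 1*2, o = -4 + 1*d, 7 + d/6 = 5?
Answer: -563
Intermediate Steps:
d = -12 (d = -42 + 6*5 = -42 + 30 = -12)
C = -16
o = -16 (o = -4 + 1*(-12) = -4 - 12 = -16)
u(r) = -16
z(S) = -18 (z(S) = -16 - 1*2 = -16 - 2 = -18)
z(-9)*34 + (-7)² = -18*34 + (-7)² = -612 + 49 = -563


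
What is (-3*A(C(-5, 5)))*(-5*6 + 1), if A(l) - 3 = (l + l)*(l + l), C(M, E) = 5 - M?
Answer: 35061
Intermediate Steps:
A(l) = 3 + 4*l**2 (A(l) = 3 + (l + l)*(l + l) = 3 + (2*l)*(2*l) = 3 + 4*l**2)
(-3*A(C(-5, 5)))*(-5*6 + 1) = (-3*(3 + 4*(5 - 1*(-5))**2))*(-5*6 + 1) = (-3*(3 + 4*(5 + 5)**2))*(-30 + 1) = -3*(3 + 4*10**2)*(-29) = -3*(3 + 4*100)*(-29) = -3*(3 + 400)*(-29) = -3*403*(-29) = -1209*(-29) = 35061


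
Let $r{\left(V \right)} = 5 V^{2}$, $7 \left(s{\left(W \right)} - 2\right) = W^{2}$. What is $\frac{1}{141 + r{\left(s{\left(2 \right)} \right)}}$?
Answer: $\frac{49}{8529} \approx 0.0057451$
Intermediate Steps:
$s{\left(W \right)} = 2 + \frac{W^{2}}{7}$
$\frac{1}{141 + r{\left(s{\left(2 \right)} \right)}} = \frac{1}{141 + 5 \left(2 + \frac{2^{2}}{7}\right)^{2}} = \frac{1}{141 + 5 \left(2 + \frac{1}{7} \cdot 4\right)^{2}} = \frac{1}{141 + 5 \left(2 + \frac{4}{7}\right)^{2}} = \frac{1}{141 + 5 \left(\frac{18}{7}\right)^{2}} = \frac{1}{141 + 5 \cdot \frac{324}{49}} = \frac{1}{141 + \frac{1620}{49}} = \frac{1}{\frac{8529}{49}} = \frac{49}{8529}$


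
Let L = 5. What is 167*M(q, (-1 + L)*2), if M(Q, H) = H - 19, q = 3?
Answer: -1837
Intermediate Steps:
M(Q, H) = -19 + H
167*M(q, (-1 + L)*2) = 167*(-19 + (-1 + 5)*2) = 167*(-19 + 4*2) = 167*(-19 + 8) = 167*(-11) = -1837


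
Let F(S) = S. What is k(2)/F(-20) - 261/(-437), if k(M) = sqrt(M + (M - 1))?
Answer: 261/437 - sqrt(3)/20 ≈ 0.51065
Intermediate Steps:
k(M) = sqrt(-1 + 2*M) (k(M) = sqrt(M + (-1 + M)) = sqrt(-1 + 2*M))
k(2)/F(-20) - 261/(-437) = sqrt(-1 + 2*2)/(-20) - 261/(-437) = sqrt(-1 + 4)*(-1/20) - 261*(-1/437) = sqrt(3)*(-1/20) + 261/437 = -sqrt(3)/20 + 261/437 = 261/437 - sqrt(3)/20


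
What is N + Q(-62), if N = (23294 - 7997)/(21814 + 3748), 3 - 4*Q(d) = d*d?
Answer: -49061227/51124 ≈ -959.65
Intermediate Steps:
Q(d) = ¾ - d²/4 (Q(d) = ¾ - d*d/4 = ¾ - d²/4)
N = 15297/25562 ≈ 0.59843
N + Q(-62) = 15297/25562 + (¾ - ¼*(-62)²) = 15297/25562 + (¾ - ¼*3844) = 15297/25562 + (¾ - 961) = 15297/25562 - 3841/4 = -49061227/51124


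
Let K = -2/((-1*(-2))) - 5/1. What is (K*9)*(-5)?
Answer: 270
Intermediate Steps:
K = -6 (K = -2/2 - 5*1 = -2*1/2 - 5 = -1 - 5 = -6)
(K*9)*(-5) = -6*9*(-5) = -54*(-5) = 270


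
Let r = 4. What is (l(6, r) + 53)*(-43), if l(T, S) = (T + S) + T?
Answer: -2967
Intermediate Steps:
l(T, S) = S + 2*T (l(T, S) = (S + T) + T = S + 2*T)
(l(6, r) + 53)*(-43) = ((4 + 2*6) + 53)*(-43) = ((4 + 12) + 53)*(-43) = (16 + 53)*(-43) = 69*(-43) = -2967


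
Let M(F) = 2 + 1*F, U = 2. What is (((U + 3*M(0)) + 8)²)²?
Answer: 65536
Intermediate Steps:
M(F) = 2 + F
(((U + 3*M(0)) + 8)²)² = (((2 + 3*(2 + 0)) + 8)²)² = (((2 + 3*2) + 8)²)² = (((2 + 6) + 8)²)² = ((8 + 8)²)² = (16²)² = 256² = 65536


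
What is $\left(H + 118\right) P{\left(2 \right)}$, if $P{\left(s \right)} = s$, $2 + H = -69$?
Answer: $94$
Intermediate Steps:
$H = -71$ ($H = -2 - 69 = -71$)
$\left(H + 118\right) P{\left(2 \right)} = \left(-71 + 118\right) 2 = 47 \cdot 2 = 94$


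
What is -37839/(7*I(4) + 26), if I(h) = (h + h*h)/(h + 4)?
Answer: -25226/29 ≈ -869.86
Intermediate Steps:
I(h) = (h + h²)/(4 + h)
-37839/(7*I(4) + 26) = -37839/(7*(4*(1 + 4)/(4 + 4)) + 26) = -37839/(7*(4*5/8) + 26) = -37839/(7*(4*(⅛)*5) + 26) = -37839/(7*(5/2) + 26) = -37839/(35/2 + 26) = -37839/87/2 = -37839*2/87 = -25226/29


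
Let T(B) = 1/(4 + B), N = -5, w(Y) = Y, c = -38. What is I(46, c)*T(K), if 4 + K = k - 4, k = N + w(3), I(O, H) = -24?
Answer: 4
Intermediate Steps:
k = -2 (k = -5 + 3 = -2)
K = -10 (K = -4 + (-2 - 4) = -4 - 6 = -10)
I(46, c)*T(K) = -24/(4 - 10) = -24/(-6) = -24*(-⅙) = 4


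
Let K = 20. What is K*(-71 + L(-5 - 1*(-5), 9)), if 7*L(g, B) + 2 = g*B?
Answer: -9980/7 ≈ -1425.7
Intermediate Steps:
L(g, B) = -2/7 + B*g/7 (L(g, B) = -2/7 + (g*B)/7 = -2/7 + (B*g)/7 = -2/7 + B*g/7)
K*(-71 + L(-5 - 1*(-5), 9)) = 20*(-71 + (-2/7 + (⅐)*9*(-5 - 1*(-5)))) = 20*(-71 + (-2/7 + (⅐)*9*(-5 + 5))) = 20*(-71 + (-2/7 + (⅐)*9*0)) = 20*(-71 + (-2/7 + 0)) = 20*(-71 - 2/7) = 20*(-499/7) = -9980/7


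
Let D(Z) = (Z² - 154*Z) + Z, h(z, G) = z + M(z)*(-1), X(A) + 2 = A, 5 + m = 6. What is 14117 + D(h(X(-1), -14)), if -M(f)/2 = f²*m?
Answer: 12047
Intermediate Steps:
m = 1 (m = -5 + 6 = 1)
M(f) = -2*f²
X(A) = -2 + A
h(z, G) = z + 2*z² (h(z, G) = z - 2*z²*(-1) = z + 2*z²)
D(Z) = Z² - 153*Z
14117 + D(h(X(-1), -14)) = 14117 + ((-2 - 1)*(1 + 2*(-2 - 1)))*(-153 + (-2 - 1)*(1 + 2*(-2 - 1))) = 14117 + (-3*(1 + 2*(-3)))*(-153 - 3*(1 + 2*(-3))) = 14117 + (-3*(1 - 6))*(-153 - 3*(1 - 6)) = 14117 + (-3*(-5))*(-153 - 3*(-5)) = 14117 + 15*(-153 + 15) = 14117 + 15*(-138) = 14117 - 2070 = 12047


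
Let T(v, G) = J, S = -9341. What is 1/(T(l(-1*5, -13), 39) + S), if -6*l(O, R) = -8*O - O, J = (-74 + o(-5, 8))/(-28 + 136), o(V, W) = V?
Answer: -108/1008907 ≈ -0.00010705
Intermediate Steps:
J = -79/108 (J = (-74 - 5)/(-28 + 136) = -79/108 ≈ -0.73148)
l(O, R) = 3*O/2 (l(O, R) = -(-8*O - O)/6 = -(-3)*O/2 = 3*O/2)
T(v, G) = -79/108
1/(T(l(-1*5, -13), 39) + S) = 1/(-79/108 - 9341) = 1/(-1008907/108) = -108/1008907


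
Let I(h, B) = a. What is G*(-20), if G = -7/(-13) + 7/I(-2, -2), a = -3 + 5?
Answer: -1050/13 ≈ -80.769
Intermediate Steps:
a = 2
I(h, B) = 2
G = 105/26 (G = -7/(-13) + 7/2 = -7*(-1/13) + 7*(½) = 7/13 + 7/2 = 105/26 ≈ 4.0385)
G*(-20) = (105/26)*(-20) = -1050/13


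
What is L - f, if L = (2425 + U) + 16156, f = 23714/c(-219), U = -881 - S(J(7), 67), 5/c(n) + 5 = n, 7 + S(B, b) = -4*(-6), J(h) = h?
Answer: 5400351/5 ≈ 1.0801e+6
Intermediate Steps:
S(B, b) = 17 (S(B, b) = -7 - 4*(-6) = -7 + 24 = 17)
c(n) = 5/(-5 + n)
U = -898 (U = -881 - 1*17 = -881 - 17 = -898)
f = -5311936/5 (f = 23714/((5/(-5 - 219))) = 23714/((5/(-224))) = 23714/((5*(-1/224))) = 23714/(-5/224) = 23714*(-224/5) = -5311936/5 ≈ -1.0624e+6)
L = 17683 (L = (2425 - 898) + 16156 = 1527 + 16156 = 17683)
L - f = 17683 - 1*(-5311936/5) = 17683 + 5311936/5 = 5400351/5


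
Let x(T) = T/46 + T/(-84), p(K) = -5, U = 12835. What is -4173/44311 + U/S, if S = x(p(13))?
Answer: -219758002371/841909 ≈ -2.6102e+5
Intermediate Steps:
x(T) = 19*T/1932 (x(T) = T*(1/46) + T*(-1/84) = T/46 - T/84 = 19*T/1932)
S = -95/1932 (S = (19/1932)*(-5) = -95/1932 ≈ -0.049172)
-4173/44311 + U/S = -4173/44311 + 12835/(-95/1932) = -4173*1/44311 + 12835*(-1932/95) = -4173/44311 - 4959444/19 = -219758002371/841909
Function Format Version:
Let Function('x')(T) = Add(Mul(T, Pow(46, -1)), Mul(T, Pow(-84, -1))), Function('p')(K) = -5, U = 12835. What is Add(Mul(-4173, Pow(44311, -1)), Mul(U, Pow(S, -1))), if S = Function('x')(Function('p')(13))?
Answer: Rational(-219758002371, 841909) ≈ -2.6102e+5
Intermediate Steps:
Function('x')(T) = Mul(Rational(19, 1932), T) (Function('x')(T) = Add(Mul(T, Rational(1, 46)), Mul(T, Rational(-1, 84))) = Add(Mul(Rational(1, 46), T), Mul(Rational(-1, 84), T)) = Mul(Rational(19, 1932), T))
S = Rational(-95, 1932) (S = Mul(Rational(19, 1932), -5) = Rational(-95, 1932) ≈ -0.049172)
Add(Mul(-4173, Pow(44311, -1)), Mul(U, Pow(S, -1))) = Add(Mul(-4173, Pow(44311, -1)), Mul(12835, Pow(Rational(-95, 1932), -1))) = Add(Mul(-4173, Rational(1, 44311)), Mul(12835, Rational(-1932, 95))) = Add(Rational(-4173, 44311), Rational(-4959444, 19)) = Rational(-219758002371, 841909)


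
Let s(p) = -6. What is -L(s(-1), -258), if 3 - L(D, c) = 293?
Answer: 290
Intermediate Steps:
L(D, c) = -290 (L(D, c) = 3 - 1*293 = 3 - 293 = -290)
-L(s(-1), -258) = -1*(-290) = 290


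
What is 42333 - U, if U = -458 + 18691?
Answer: 24100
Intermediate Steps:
U = 18233
42333 - U = 42333 - 1*18233 = 42333 - 18233 = 24100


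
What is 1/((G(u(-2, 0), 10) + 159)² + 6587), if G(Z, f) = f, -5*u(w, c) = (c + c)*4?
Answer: 1/35148 ≈ 2.8451e-5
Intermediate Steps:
u(w, c) = -8*c/5 (u(w, c) = -(c + c)*4/5 = -2*c*4/5 = -8*c/5)
1/((G(u(-2, 0), 10) + 159)² + 6587) = 1/((10 + 159)² + 6587) = 1/(169² + 6587) = 1/(28561 + 6587) = 1/35148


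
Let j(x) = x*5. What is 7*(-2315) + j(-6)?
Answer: -16235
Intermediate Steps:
j(x) = 5*x
7*(-2315) + j(-6) = 7*(-2315) + 5*(-6) = -16205 - 30 = -16235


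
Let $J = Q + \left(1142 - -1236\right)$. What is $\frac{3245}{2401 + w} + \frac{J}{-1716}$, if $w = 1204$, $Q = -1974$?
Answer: $\frac{205600}{309309} \approx 0.66471$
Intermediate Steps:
$J = 404$ ($J = -1974 + \left(1142 - -1236\right) = -1974 + \left(1142 + 1236\right) = -1974 + 2378 = 404$)
$\frac{3245}{2401 + w} + \frac{J}{-1716} = \frac{3245}{2401 + 1204} + \frac{404}{-1716} = \frac{3245}{3605} + 404 \left(- \frac{1}{1716}\right) = 3245 \cdot \frac{1}{3605} - \frac{101}{429} = \frac{649}{721} - \frac{101}{429} = \frac{205600}{309309}$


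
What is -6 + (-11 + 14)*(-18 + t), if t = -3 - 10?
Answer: -99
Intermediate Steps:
t = -13
-6 + (-11 + 14)*(-18 + t) = -6 + (-11 + 14)*(-18 - 13) = -6 + 3*(-31) = -6 - 93 = -99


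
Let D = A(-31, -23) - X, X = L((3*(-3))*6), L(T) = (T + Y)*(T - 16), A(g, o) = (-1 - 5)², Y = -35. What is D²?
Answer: 38365636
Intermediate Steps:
A(g, o) = 36 (A(g, o) = (-6)² = 36)
L(T) = (-35 + T)*(-16 + T) (L(T) = (T - 35)*(T - 16) = (-35 + T)*(-16 + T))
X = 6230 (X = 560 + ((3*(-3))*6)² - 51*3*(-3)*6 = 560 + (-9*6)² - (-459)*6 = 560 + (-54)² - 51*(-54) = 560 + 2916 + 2754 = 6230)
D = -6194 (D = 36 - 1*6230 = 36 - 6230 = -6194)
D² = (-6194)² = 38365636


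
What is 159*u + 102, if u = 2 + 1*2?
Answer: 738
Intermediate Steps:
u = 4 (u = 2 + 2 = 4)
159*u + 102 = 159*4 + 102 = 636 + 102 = 738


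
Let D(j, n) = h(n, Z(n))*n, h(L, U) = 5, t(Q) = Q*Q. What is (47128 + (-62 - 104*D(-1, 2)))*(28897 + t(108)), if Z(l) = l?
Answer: 1866860586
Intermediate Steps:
t(Q) = Q²
D(j, n) = 5*n
(47128 + (-62 - 104*D(-1, 2)))*(28897 + t(108)) = (47128 + (-62 - 520*2))*(28897 + 108²) = (47128 + (-62 - 104*10))*(28897 + 11664) = (47128 + (-62 - 1040))*40561 = (47128 - 1102)*40561 = 46026*40561 = 1866860586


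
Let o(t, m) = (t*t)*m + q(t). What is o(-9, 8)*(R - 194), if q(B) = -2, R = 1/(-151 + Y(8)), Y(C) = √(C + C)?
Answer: -18423274/147 ≈ -1.2533e+5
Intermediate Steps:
Y(C) = √2*√C (Y(C) = √(2*C) = √2*√C)
R = -1/147 (R = 1/(-151 + √2*√8) = 1/(-151 + √2*(2*√2)) = 1/(-151 + 4) = 1/(-147) = -1/147 ≈ -0.0068027)
o(t, m) = -2 + m*t² (o(t, m) = (t*t)*m - 2 = t²*m - 2 = m*t² - 2 = -2 + m*t²)
o(-9, 8)*(R - 194) = (-2 + 8*(-9)²)*(-1/147 - 194) = (-2 + 8*81)*(-28519/147) = (-2 + 648)*(-28519/147) = 646*(-28519/147) = -18423274/147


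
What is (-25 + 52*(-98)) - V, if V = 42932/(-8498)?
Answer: -21737663/4249 ≈ -5115.9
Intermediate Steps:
V = -21466/4249 (V = 42932*(-1/8498) = -21466/4249 ≈ -5.0520)
(-25 + 52*(-98)) - V = (-25 + 52*(-98)) - 1*(-21466/4249) = (-25 - 5096) + 21466/4249 = -5121 + 21466/4249 = -21737663/4249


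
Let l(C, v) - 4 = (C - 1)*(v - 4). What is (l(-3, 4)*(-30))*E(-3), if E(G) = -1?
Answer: 120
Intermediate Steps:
l(C, v) = 4 + (-1 + C)*(-4 + v) (l(C, v) = 4 + (C - 1)*(v - 4) = 4 + (-1 + C)*(-4 + v))
(l(-3, 4)*(-30))*E(-3) = ((8 - 1*4 - 4*(-3) - 3*4)*(-30))*(-1) = ((8 - 4 + 12 - 12)*(-30))*(-1) = (4*(-30))*(-1) = -120*(-1) = 120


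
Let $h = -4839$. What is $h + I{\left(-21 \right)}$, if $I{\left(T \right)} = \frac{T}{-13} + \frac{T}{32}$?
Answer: $- \frac{2012625}{416} \approx -4838.0$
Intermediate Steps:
$I{\left(T \right)} = - \frac{19 T}{416}$ ($I{\left(T \right)} = T \left(- \frac{1}{13}\right) + T \frac{1}{32} = - \frac{T}{13} + \frac{T}{32} = - \frac{19 T}{416}$)
$h + I{\left(-21 \right)} = -4839 - - \frac{399}{416} = -4839 + \frac{399}{416} = - \frac{2012625}{416}$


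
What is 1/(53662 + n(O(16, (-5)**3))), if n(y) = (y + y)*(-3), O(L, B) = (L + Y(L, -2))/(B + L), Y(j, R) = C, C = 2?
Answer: 109/5849266 ≈ 1.8635e-5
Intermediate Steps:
Y(j, R) = 2
O(L, B) = (2 + L)/(B + L) (O(L, B) = (L + 2)/(B + L) = (2 + L)/(B + L))
n(y) = -6*y (n(y) = (2*y)*(-3) = -6*y)
1/(53662 + n(O(16, (-5)**3))) = 1/(53662 - 6*(2 + 16)/((-5)**3 + 16)) = 1/(53662 - 6*18/(-125 + 16)) = 1/(53662 - 6*18/(-109)) = 1/(53662 - (-6)*18/109) = 1/(53662 - 6*(-18/109)) = 1/(53662 + 108/109) = 1/(5849266/109) = 109/5849266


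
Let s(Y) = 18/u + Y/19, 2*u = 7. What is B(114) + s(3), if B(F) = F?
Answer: 15867/133 ≈ 119.30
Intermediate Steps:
u = 7/2 (u = (1/2)*7 = 7/2 ≈ 3.5000)
s(Y) = 36/7 + Y/19 (s(Y) = 18/(7/2) + Y/19 = 18*(2/7) + Y*(1/19) = 36/7 + Y/19)
B(114) + s(3) = 114 + (36/7 + (1/19)*3) = 114 + (36/7 + 3/19) = 114 + 705/133 = 15867/133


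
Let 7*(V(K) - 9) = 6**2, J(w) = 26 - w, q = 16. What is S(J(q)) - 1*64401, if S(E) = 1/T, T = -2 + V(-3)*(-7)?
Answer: -6504502/101 ≈ -64401.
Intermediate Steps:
V(K) = 99/7 (V(K) = 9 + (1/7)*6**2 = 9 + (1/7)*36 = 9 + 36/7 = 99/7)
T = -101 (T = -2 + (99/7)*(-7) = -2 - 99 = -101)
S(E) = -1/101 (S(E) = 1/(-101) = -1/101)
S(J(q)) - 1*64401 = -1/101 - 1*64401 = -1/101 - 64401 = -6504502/101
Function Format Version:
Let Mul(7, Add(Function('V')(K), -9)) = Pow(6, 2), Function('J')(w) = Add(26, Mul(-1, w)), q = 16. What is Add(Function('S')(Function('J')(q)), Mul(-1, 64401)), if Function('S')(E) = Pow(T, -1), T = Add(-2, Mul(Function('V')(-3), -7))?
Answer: Rational(-6504502, 101) ≈ -64401.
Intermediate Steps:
Function('V')(K) = Rational(99, 7) (Function('V')(K) = Add(9, Mul(Rational(1, 7), Pow(6, 2))) = Add(9, Mul(Rational(1, 7), 36)) = Add(9, Rational(36, 7)) = Rational(99, 7))
T = -101 (T = Add(-2, Mul(Rational(99, 7), -7)) = Add(-2, -99) = -101)
Function('S')(E) = Rational(-1, 101) (Function('S')(E) = Pow(-101, -1) = Rational(-1, 101))
Add(Function('S')(Function('J')(q)), Mul(-1, 64401)) = Add(Rational(-1, 101), Mul(-1, 64401)) = Add(Rational(-1, 101), -64401) = Rational(-6504502, 101)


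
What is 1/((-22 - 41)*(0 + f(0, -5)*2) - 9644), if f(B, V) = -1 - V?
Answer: -1/10148 ≈ -9.8542e-5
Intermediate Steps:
1/((-22 - 41)*(0 + f(0, -5)*2) - 9644) = 1/((-22 - 41)*(0 + (-1 - 1*(-5))*2) - 9644) = 1/(-63*(0 + (-1 + 5)*2) - 9644) = 1/(-63*(0 + 4*2) - 9644) = 1/(-63*(0 + 8) - 9644) = 1/(-63*8 - 9644) = 1/(-504 - 9644) = 1/(-10148) = -1/10148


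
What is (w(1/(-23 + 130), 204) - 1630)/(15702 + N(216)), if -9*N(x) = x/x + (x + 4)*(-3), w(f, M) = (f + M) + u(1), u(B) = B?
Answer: -1372266/15191539 ≈ -0.090331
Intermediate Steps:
w(f, M) = 1 + M + f (w(f, M) = (f + M) + 1 = (M + f) + 1 = 1 + M + f)
N(x) = 11/9 + x/3 (N(x) = -(x/x + (x + 4)*(-3))/9 = -(1 + (4 + x)*(-3))/9 = -(1 + (-12 - 3*x))/9 = -(-11 - 3*x)/9 = 11/9 + x/3)
(w(1/(-23 + 130), 204) - 1630)/(15702 + N(216)) = ((1 + 204 + 1/(-23 + 130)) - 1630)/(15702 + (11/9 + (⅓)*216)) = ((1 + 204 + 1/107) - 1630)/(15702 + (11/9 + 72)) = ((1 + 204 + 1/107) - 1630)/(15702 + 659/9) = (21936/107 - 1630)/(141977/9) = -152474/107*9/141977 = -1372266/15191539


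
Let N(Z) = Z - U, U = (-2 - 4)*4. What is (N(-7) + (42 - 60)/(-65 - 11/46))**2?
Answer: 2687904025/9006001 ≈ 298.46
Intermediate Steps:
U = -24 (U = -6*4 = -24)
N(Z) = 24 + Z (N(Z) = Z - 1*(-24) = Z + 24 = 24 + Z)
(N(-7) + (42 - 60)/(-65 - 11/46))**2 = ((24 - 7) + (42 - 60)/(-65 - 11/46))**2 = (17 - 18/(-65 - 11*1/46))**2 = (17 - 18/(-65 - 11/46))**2 = (17 - 18/(-3001/46))**2 = (17 - 18*(-46/3001))**2 = (17 + 828/3001)**2 = (51845/3001)**2 = 2687904025/9006001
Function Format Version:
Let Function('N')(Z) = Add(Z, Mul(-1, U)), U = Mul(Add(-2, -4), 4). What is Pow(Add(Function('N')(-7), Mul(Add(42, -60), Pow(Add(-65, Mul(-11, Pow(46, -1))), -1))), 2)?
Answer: Rational(2687904025, 9006001) ≈ 298.46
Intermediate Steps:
U = -24 (U = Mul(-6, 4) = -24)
Function('N')(Z) = Add(24, Z) (Function('N')(Z) = Add(Z, Mul(-1, -24)) = Add(Z, 24) = Add(24, Z))
Pow(Add(Function('N')(-7), Mul(Add(42, -60), Pow(Add(-65, Mul(-11, Pow(46, -1))), -1))), 2) = Pow(Add(Add(24, -7), Mul(Add(42, -60), Pow(Add(-65, Mul(-11, Pow(46, -1))), -1))), 2) = Pow(Add(17, Mul(-18, Pow(Add(-65, Mul(-11, Rational(1, 46))), -1))), 2) = Pow(Add(17, Mul(-18, Pow(Add(-65, Rational(-11, 46)), -1))), 2) = Pow(Add(17, Mul(-18, Pow(Rational(-3001, 46), -1))), 2) = Pow(Add(17, Mul(-18, Rational(-46, 3001))), 2) = Pow(Add(17, Rational(828, 3001)), 2) = Pow(Rational(51845, 3001), 2) = Rational(2687904025, 9006001)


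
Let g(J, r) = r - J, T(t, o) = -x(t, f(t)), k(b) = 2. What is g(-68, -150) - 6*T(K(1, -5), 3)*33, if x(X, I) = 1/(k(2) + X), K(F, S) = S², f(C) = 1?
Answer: -224/3 ≈ -74.667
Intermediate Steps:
x(X, I) = 1/(2 + X)
T(t, o) = -1/(2 + t)
g(-68, -150) - 6*T(K(1, -5), 3)*33 = (-150 - 1*(-68)) - 6*(-1/(2 + (-5)²))*33 = (-150 + 68) - 6*(-1/(2 + 25))*33 = -82 - 6*(-1/27)*33 = -82 - (-2)*33/9 = -82 - 1*(-22/3) = -82 + 22/3 = -224/3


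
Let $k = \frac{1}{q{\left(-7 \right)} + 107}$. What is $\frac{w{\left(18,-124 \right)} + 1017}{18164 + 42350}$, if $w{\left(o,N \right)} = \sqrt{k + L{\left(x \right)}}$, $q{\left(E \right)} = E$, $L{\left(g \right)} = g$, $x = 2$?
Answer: $\frac{1017}{60514} + \frac{\sqrt{201}}{605140} \approx 0.016829$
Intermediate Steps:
$k = \frac{1}{100}$ ($k = \frac{1}{-7 + 107} = \frac{1}{100} \approx 0.01$)
$w{\left(o,N \right)} = \frac{\sqrt{201}}{10}$ ($w{\left(o,N \right)} = \sqrt{\frac{1}{100} + 2} = \sqrt{\frac{201}{100}} = \frac{\sqrt{201}}{10}$)
$\frac{w{\left(18,-124 \right)} + 1017}{18164 + 42350} = \frac{\frac{\sqrt{201}}{10} + 1017}{18164 + 42350} = \frac{1017 + \frac{\sqrt{201}}{10}}{60514} = \left(1017 + \frac{\sqrt{201}}{10}\right) \frac{1}{60514} = \frac{1017}{60514} + \frac{\sqrt{201}}{605140}$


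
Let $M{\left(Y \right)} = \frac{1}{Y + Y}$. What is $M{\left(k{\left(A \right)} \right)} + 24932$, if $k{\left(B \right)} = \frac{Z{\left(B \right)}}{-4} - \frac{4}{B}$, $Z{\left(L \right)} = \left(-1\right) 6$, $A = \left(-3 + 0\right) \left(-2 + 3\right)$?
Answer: $\frac{423847}{17} \approx 24932.0$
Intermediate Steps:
$A = -3$ ($A = \left(-3\right) 1 = -3$)
$Z{\left(L \right)} = -6$
$k{\left(B \right)} = \frac{3}{2} - \frac{4}{B}$ ($k{\left(B \right)} = - \frac{6}{-4} - \frac{4}{B} = \left(-6\right) \left(- \frac{1}{4}\right) - \frac{4}{B} = \frac{3}{2} - \frac{4}{B}$)
$M{\left(Y \right)} = \frac{1}{2 Y}$
$M{\left(k{\left(A \right)} \right)} + 24932 = \frac{1}{2 \left(\frac{3}{2} - \frac{4}{-3}\right)} + 24932 = \frac{1}{2 \left(\frac{3}{2} - - \frac{4}{3}\right)} + 24932 = \frac{1}{2 \left(\frac{3}{2} + \frac{4}{3}\right)} + 24932 = \frac{1}{2 \cdot \frac{17}{6}} + 24932 = \frac{1}{2} \cdot \frac{6}{17} + 24932 = \frac{3}{17} + 24932 = \frac{423847}{17}$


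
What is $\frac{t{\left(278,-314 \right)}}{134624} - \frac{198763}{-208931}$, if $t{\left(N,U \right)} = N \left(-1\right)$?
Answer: $\frac{13350093647}{14063563472} \approx 0.94927$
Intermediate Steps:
$t{\left(N,U \right)} = - N$
$\frac{t{\left(278,-314 \right)}}{134624} - \frac{198763}{-208931} = \frac{\left(-1\right) 278}{134624} - \frac{198763}{-208931} = \left(-278\right) \frac{1}{134624} - - \frac{198763}{208931} = - \frac{139}{67312} + \frac{198763}{208931} = \frac{13350093647}{14063563472}$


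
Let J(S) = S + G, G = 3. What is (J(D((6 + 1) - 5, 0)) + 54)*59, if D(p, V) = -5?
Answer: 3068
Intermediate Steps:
J(S) = 3 + S (J(S) = S + 3 = 3 + S)
(J(D((6 + 1) - 5, 0)) + 54)*59 = ((3 - 5) + 54)*59 = (-2 + 54)*59 = 52*59 = 3068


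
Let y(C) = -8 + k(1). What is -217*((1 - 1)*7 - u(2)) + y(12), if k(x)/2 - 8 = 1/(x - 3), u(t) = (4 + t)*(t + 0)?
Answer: 2611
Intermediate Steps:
u(t) = t*(4 + t) (u(t) = (4 + t)*t = t*(4 + t))
k(x) = 16 + 2/(-3 + x) (k(x) = 16 + 2/(x - 3) = 16 + 2/(-3 + x))
y(C) = 7 (y(C) = -8 + 2*(-23 + 8*1)/(-3 + 1) = -8 + 2*(-23 + 8)/(-2) = -8 + 2*(-½)*(-15) = -8 + 15 = 7)
-217*((1 - 1)*7 - u(2)) + y(12) = -217*((1 - 1)*7 - 2*(4 + 2)) + 7 = -217*(0*7 - 2*6) + 7 = -217*(0 - 1*12) + 7 = -217*(0 - 12) + 7 = -217*(-12) + 7 = 2604 + 7 = 2611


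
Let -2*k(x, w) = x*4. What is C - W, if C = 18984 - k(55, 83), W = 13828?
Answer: 5266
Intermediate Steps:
k(x, w) = -2*x (k(x, w) = -x*4/2 = -2*x)
C = 19094 (C = 18984 - (-2)*55 = 18984 - 1*(-110) = 18984 + 110 = 19094)
C - W = 19094 - 1*13828 = 19094 - 13828 = 5266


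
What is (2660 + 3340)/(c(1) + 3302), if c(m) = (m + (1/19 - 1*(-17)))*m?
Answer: 38000/21027 ≈ 1.8072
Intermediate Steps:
c(m) = m*(324/19 + m) (c(m) = (m + (1/19 + 17))*m = (m + 324/19)*m = (324/19 + m)*m = m*(324/19 + m))
(2660 + 3340)/(c(1) + 3302) = (2660 + 3340)/((1/19)*1*(324 + 19*1) + 3302) = 6000/((1/19)*1*(324 + 19) + 3302) = 6000/((1/19)*1*343 + 3302) = 6000/(343/19 + 3302) = 6000/(63081/19) = 6000*(19/63081) = 38000/21027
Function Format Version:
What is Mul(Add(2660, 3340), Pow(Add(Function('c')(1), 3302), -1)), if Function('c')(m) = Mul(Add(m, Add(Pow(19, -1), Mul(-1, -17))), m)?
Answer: Rational(38000, 21027) ≈ 1.8072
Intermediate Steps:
Function('c')(m) = Mul(m, Add(Rational(324, 19), m)) (Function('c')(m) = Mul(Add(m, Add(Rational(1, 19), 17)), m) = Mul(Add(m, Rational(324, 19)), m) = Mul(Add(Rational(324, 19), m), m) = Mul(m, Add(Rational(324, 19), m)))
Mul(Add(2660, 3340), Pow(Add(Function('c')(1), 3302), -1)) = Mul(Add(2660, 3340), Pow(Add(Mul(Rational(1, 19), 1, Add(324, Mul(19, 1))), 3302), -1)) = Mul(6000, Pow(Add(Mul(Rational(1, 19), 1, Add(324, 19)), 3302), -1)) = Mul(6000, Pow(Add(Mul(Rational(1, 19), 1, 343), 3302), -1)) = Mul(6000, Pow(Add(Rational(343, 19), 3302), -1)) = Mul(6000, Pow(Rational(63081, 19), -1)) = Mul(6000, Rational(19, 63081)) = Rational(38000, 21027)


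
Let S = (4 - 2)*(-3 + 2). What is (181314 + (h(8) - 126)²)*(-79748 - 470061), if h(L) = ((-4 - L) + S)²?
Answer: -102382133126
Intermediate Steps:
S = -2 (S = 2*(-1) = -2)
h(L) = (-6 - L)² (h(L) = ((-4 - L) - 2)² = (-6 - L)²)
(181314 + (h(8) - 126)²)*(-79748 - 470061) = (181314 + ((6 + 8)² - 126)²)*(-79748 - 470061) = (181314 + (14² - 126)²)*(-549809) = (181314 + (196 - 126)²)*(-549809) = (181314 + 70²)*(-549809) = (181314 + 4900)*(-549809) = 186214*(-549809) = -102382133126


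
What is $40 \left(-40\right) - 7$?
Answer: $-1607$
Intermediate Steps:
$40 \left(-40\right) - 7 = -1600 - 7 = -1607$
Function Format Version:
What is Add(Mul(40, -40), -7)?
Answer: -1607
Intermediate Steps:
Add(Mul(40, -40), -7) = Add(-1600, -7) = -1607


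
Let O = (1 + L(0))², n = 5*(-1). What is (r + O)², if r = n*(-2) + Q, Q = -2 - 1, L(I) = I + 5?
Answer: 1849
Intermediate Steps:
L(I) = 5 + I
n = -5
Q = -3
O = 36 (O = (1 + (5 + 0))² = (1 + 5)² = 6² = 36)
r = 7 (r = -5*(-2) - 3 = 10 - 3 = 7)
(r + O)² = (7 + 36)² = 43² = 1849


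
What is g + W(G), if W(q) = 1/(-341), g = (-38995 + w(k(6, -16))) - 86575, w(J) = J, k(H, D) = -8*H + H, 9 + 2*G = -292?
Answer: -42833693/341 ≈ -1.2561e+5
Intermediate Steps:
G = -301/2 (G = -9/2 + (1/2)*(-292) = -9/2 - 146 = -301/2 ≈ -150.50)
k(H, D) = -7*H
g = -125612 (g = (-38995 - 7*6) - 86575 = (-38995 - 42) - 86575 = -39037 - 86575 = -125612)
W(q) = -1/341
g + W(G) = -125612 - 1/341 = -42833693/341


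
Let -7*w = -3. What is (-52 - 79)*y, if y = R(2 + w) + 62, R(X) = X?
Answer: -59081/7 ≈ -8440.1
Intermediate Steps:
w = 3/7 (w = -⅐*(-3) = 3/7 ≈ 0.42857)
y = 451/7 (y = (2 + 3/7) + 62 = 17/7 + 62 = 451/7 ≈ 64.429)
(-52 - 79)*y = (-52 - 79)*(451/7) = -131*451/7 = -59081/7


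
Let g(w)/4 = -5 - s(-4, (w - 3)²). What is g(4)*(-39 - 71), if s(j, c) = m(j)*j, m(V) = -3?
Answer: 7480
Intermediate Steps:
s(j, c) = -3*j
g(w) = -68 (g(w) = 4*(-5 - (-3)*(-4)) = 4*(-5 - 1*12) = 4*(-5 - 12) = 4*(-17) = -68)
g(4)*(-39 - 71) = -68*(-39 - 71) = -68*(-110) = 7480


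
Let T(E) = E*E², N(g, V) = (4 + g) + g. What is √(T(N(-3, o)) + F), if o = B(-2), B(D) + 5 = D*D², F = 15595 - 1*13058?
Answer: 3*√281 ≈ 50.289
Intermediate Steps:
F = 2537 (F = 15595 - 13058 = 2537)
B(D) = -5 + D³ (B(D) = -5 + D*D² = -5 + D³)
o = -13 (o = -5 + (-2)³ = -5 - 8 = -13)
N(g, V) = 4 + 2*g
T(E) = E³
√(T(N(-3, o)) + F) = √((4 + 2*(-3))³ + 2537) = √((4 - 6)³ + 2537) = √((-2)³ + 2537) = √(-8 + 2537) = √2529 = 3*√281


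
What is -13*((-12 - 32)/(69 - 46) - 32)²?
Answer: -7909200/529 ≈ -14951.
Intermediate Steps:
-13*((-12 - 32)/(69 - 46) - 32)² = -13*(-44/23 - 32)² = -13*(-780/23)² = -13*608400/529 = -7909200/529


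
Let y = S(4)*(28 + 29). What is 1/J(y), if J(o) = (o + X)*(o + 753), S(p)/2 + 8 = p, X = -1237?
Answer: -1/502821 ≈ -1.9888e-6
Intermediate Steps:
S(p) = -16 + 2*p
y = -456 (y = (-16 + 2*4)*(28 + 29) = (-16 + 8)*57 = -8*57 = -456)
J(o) = (-1237 + o)*(753 + o) (J(o) = (o - 1237)*(o + 753) = (-1237 + o)*(753 + o))
1/J(y) = 1/(-931461 + (-456)**2 - 484*(-456)) = 1/(-931461 + 207936 + 220704) = 1/(-502821) = -1/502821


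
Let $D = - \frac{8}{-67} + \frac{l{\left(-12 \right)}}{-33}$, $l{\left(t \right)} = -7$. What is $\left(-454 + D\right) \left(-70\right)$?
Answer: $\frac{70214270}{2211} \approx 31757.0$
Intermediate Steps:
$D = \frac{733}{2211}$ ($D = - \frac{8}{-67} - \frac{7}{-33} = \left(-8\right) \left(- \frac{1}{67}\right) - - \frac{7}{33} = \frac{8}{67} + \frac{7}{33} = \frac{733}{2211} \approx 0.33152$)
$\left(-454 + D\right) \left(-70\right) = \left(-454 + \frac{733}{2211}\right) \left(-70\right) = \left(- \frac{1003061}{2211}\right) \left(-70\right) = \frac{70214270}{2211}$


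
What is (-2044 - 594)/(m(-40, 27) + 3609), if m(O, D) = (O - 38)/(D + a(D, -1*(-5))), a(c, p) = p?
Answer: -42208/57705 ≈ -0.73144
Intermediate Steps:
m(O, D) = (-38 + O)/(5 + D) (m(O, D) = (O - 38)/(D - 1*(-5)) = (-38 + O)/(D + 5) = (-38 + O)/(5 + D))
(-2044 - 594)/(m(-40, 27) + 3609) = (-2044 - 594)/((-38 - 40)/(5 + 27) + 3609) = -2638/(-78/32 + 3609) = -2638/((1/32)*(-78) + 3609) = -2638/(-39/16 + 3609) = -2638/57705/16 = -2638*16/57705 = -42208/57705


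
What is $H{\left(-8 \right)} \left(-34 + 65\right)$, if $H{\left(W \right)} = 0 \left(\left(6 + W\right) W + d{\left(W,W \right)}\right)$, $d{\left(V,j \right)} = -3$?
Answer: $0$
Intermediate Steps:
$H{\left(W \right)} = 0$ ($H{\left(W \right)} = 0 \left(\left(6 + W\right) W - 3\right) = 0 \left(W \left(6 + W\right) - 3\right) = 0 \left(-3 + W \left(6 + W\right)\right) = 0$)
$H{\left(-8 \right)} \left(-34 + 65\right) = 0 \left(-34 + 65\right) = 0 \cdot 31 = 0$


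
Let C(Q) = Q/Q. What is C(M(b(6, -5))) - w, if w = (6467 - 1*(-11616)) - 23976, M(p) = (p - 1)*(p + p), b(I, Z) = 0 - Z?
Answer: 5894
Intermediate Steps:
b(I, Z) = -Z
M(p) = 2*p*(-1 + p) (M(p) = (-1 + p)*(2*p) = 2*p*(-1 + p))
C(Q) = 1
w = -5893 (w = (6467 + 11616) - 23976 = 18083 - 23976 = -5893)
C(M(b(6, -5))) - w = 1 - 1*(-5893) = 1 + 5893 = 5894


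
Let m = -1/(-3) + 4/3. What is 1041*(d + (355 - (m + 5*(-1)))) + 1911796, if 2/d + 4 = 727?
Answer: 550642555/241 ≈ 2.2848e+6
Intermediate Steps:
m = 5/3 (m = -1*(-⅓) + 4*(⅓) = ⅓ + 4/3 = 5/3 ≈ 1.6667)
d = 2/723 (d = 2/(-4 + 727) = 2/723 ≈ 0.0027663)
1041*(d + (355 - (m + 5*(-1)))) + 1911796 = 1041*(2/723 + (355 - (5/3 + 5*(-1)))) + 1911796 = 1041*(2/723 + (355 - (5/3 - 5))) + 1911796 = 1041*(2/723 + (355 - 1*(-10/3))) + 1911796 = 1041*(2/723 + (355 + 10/3)) + 1911796 = 1041*(2/723 + 1075/3) + 1911796 = 1041*(86359/241) + 1911796 = 89899719/241 + 1911796 = 550642555/241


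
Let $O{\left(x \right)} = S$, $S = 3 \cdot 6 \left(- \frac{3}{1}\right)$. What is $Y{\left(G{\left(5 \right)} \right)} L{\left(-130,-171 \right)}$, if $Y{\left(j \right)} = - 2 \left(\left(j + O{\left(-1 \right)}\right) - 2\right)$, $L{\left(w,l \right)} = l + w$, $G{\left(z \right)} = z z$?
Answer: $-18662$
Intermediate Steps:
$S = -54$ ($S = 18 \left(\left(-3\right) 1\right) = 18 \left(-3\right) = -54$)
$O{\left(x \right)} = -54$
$G{\left(z \right)} = z^{2}$
$Y{\left(j \right)} = 112 - 2 j$ ($Y{\left(j \right)} = - 2 \left(\left(j - 54\right) - 2\right) = - 2 \left(\left(-54 + j\right) - 2\right) = - 2 \left(-56 + j\right) = 112 - 2 j$)
$Y{\left(G{\left(5 \right)} \right)} L{\left(-130,-171 \right)} = \left(112 - 2 \cdot 5^{2}\right) \left(-171 - 130\right) = \left(112 - 50\right) \left(-301\right) = 62 \left(-301\right) = -18662$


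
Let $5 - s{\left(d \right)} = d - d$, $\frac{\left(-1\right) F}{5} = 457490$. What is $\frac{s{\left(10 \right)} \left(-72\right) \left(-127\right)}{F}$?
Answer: $- \frac{4572}{228745} \approx -0.019987$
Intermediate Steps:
$F = -2287450$ ($F = \left(-5\right) 457490 = -2287450$)
$s{\left(d \right)} = 5$ ($s{\left(d \right)} = 5 - \left(d - d\right) = 5 - 0 = 5 + 0 = 5$)
$\frac{s{\left(10 \right)} \left(-72\right) \left(-127\right)}{F} = \frac{5 \left(-72\right) \left(-127\right)}{-2287450} = \left(-360\right) \left(-127\right) \left(- \frac{1}{2287450}\right) = 45720 \left(- \frac{1}{2287450}\right) = - \frac{4572}{228745}$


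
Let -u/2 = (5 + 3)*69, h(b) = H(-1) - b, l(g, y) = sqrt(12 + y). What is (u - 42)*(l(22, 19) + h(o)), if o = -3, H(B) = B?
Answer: -2292 - 1146*sqrt(31) ≈ -8672.7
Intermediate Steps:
h(b) = -1 - b
u = -1104 (u = -2*(5 + 3)*69 = -16*69 = -2*552 = -1104)
(u - 42)*(l(22, 19) + h(o)) = (-1104 - 42)*(sqrt(12 + 19) + (-1 - 1*(-3))) = -1146*(sqrt(31) + (-1 + 3)) = -1146*(sqrt(31) + 2) = -1146*(2 + sqrt(31)) = -2292 - 1146*sqrt(31)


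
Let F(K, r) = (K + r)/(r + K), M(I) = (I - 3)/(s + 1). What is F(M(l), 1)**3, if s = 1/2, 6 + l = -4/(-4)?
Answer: 1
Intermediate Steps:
l = -5 (l = -6 - 4/(-4) = -6 - 4*(-1/4) = -6 + 1 = -5)
s = 1/2 ≈ 0.50000
M(I) = -2 + 2*I/3 (M(I) = (I - 3)/(1/2 + 1) = (-3 + I)/(3/2) = (-3 + I)*(2/3) = -2 + 2*I/3)
F(K, r) = 1 (F(K, r) = (K + r)/(K + r) = 1)
F(M(l), 1)**3 = 1**3 = 1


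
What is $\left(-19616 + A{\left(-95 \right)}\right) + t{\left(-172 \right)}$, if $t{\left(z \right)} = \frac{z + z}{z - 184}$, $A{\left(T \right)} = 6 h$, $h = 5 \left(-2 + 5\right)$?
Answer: $- \frac{1737728}{89} \approx -19525.0$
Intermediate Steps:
$h = 15$ ($h = 5 \cdot 3 = 15$)
$A{\left(T \right)} = 90$ ($A{\left(T \right)} = 6 \cdot 15 = 90$)
$t{\left(z \right)} = \frac{2 z}{-184 + z}$
$\left(-19616 + A{\left(-95 \right)}\right) + t{\left(-172 \right)} = \left(-19616 + 90\right) + 2 \left(-172\right) \frac{1}{-184 - 172} = -19526 + 2 \left(-172\right) \frac{1}{-356} = -19526 + 2 \left(-172\right) \left(- \frac{1}{356}\right) = -19526 + \frac{86}{89} = - \frac{1737728}{89}$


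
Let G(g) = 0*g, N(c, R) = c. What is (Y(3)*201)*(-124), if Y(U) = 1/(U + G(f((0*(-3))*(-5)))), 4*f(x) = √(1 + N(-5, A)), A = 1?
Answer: -8308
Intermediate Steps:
f(x) = I/2 (f(x) = √(1 - 5)/4 = √(-4)/4 = (2*I)/4 = I/2)
G(g) = 0
Y(U) = 1/U (Y(U) = 1/(U + 0) = 1/U)
(Y(3)*201)*(-124) = (201/3)*(-124) = ((⅓)*201)*(-124) = 67*(-124) = -8308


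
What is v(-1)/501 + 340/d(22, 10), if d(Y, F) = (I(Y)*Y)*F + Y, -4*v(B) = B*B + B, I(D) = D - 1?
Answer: 170/2321 ≈ 0.073244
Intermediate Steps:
I(D) = -1 + D
v(B) = -B/4 - B**2/4 (v(B) = -(B*B + B)/4 = -(B**2 + B)/4 = -(B + B**2)/4 = -B/4 - B**2/4)
d(Y, F) = Y + F*Y*(-1 + Y) (d(Y, F) = ((-1 + Y)*Y)*F + Y = (Y*(-1 + Y))*F + Y = F*Y*(-1 + Y) + Y = Y + F*Y*(-1 + Y))
v(-1)/501 + 340/d(22, 10) = -1/4*(-1)*(1 - 1)/501 + 340/((22*(1 + 10*(-1 + 22)))) = -1/4*(-1)*0*(1/501) + 340/((22*(1 + 10*21))) = 0*(1/501) + 340/((22*(1 + 210))) = 0 + 340/((22*211)) = 0 + 340/4642 = 0 + 340*(1/4642) = 0 + 170/2321 = 170/2321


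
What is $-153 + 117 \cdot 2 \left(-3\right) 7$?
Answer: $-5067$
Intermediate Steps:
$-153 + 117 \cdot 2 \left(-3\right) 7 = -153 + 117 \left(\left(-6\right) 7\right) = -153 + 117 \left(-42\right) = -153 - 4914 = -5067$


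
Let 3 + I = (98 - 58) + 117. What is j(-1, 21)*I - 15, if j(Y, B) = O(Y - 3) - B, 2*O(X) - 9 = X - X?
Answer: -2556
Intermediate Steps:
O(X) = 9/2 (O(X) = 9/2 + (X - X)/2 = 9/2 + (½)*0 = 9/2 + 0 = 9/2)
I = 154 (I = -3 + ((98 - 58) + 117) = -3 + (40 + 117) = -3 + 157 = 154)
j(Y, B) = 9/2 - B
j(-1, 21)*I - 15 = (9/2 - 1*21)*154 - 15 = (9/2 - 21)*154 - 15 = -33/2*154 - 15 = -2541 - 15 = -2556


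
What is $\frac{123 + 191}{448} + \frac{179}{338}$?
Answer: $\frac{46581}{37856} \approx 1.2305$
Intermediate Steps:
$\frac{123 + 191}{448} + \frac{179}{338} = 314 \cdot \frac{1}{448} + 179 \cdot \frac{1}{338} = \frac{157}{224} + \frac{179}{338} = \frac{46581}{37856}$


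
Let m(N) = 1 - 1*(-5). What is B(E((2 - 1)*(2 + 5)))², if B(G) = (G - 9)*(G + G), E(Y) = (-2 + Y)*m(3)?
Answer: 1587600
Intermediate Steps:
m(N) = 6 (m(N) = 1 + 5 = 6)
E(Y) = -12 + 6*Y (E(Y) = (-2 + Y)*6 = -12 + 6*Y)
B(G) = 2*G*(-9 + G) (B(G) = (-9 + G)*(2*G) = 2*G*(-9 + G))
B(E((2 - 1)*(2 + 5)))² = (2*(-12 + 6*((2 - 1)*(2 + 5)))*(-9 + (-12 + 6*((2 - 1)*(2 + 5)))))² = (2*(-12 + 6*(1*7))*(-9 + (-12 + 6*(1*7))))² = (2*(-12 + 6*7)*(-9 + (-12 + 6*7)))² = (2*(-12 + 42)*(-9 + (-12 + 42)))² = (2*30*(-9 + 30))² = (2*30*21)² = 1260² = 1587600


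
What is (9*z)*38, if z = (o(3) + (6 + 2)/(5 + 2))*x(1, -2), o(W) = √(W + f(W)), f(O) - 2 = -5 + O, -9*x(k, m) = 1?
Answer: -304/7 - 38*√3 ≈ -109.25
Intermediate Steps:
x(k, m) = -⅑ (x(k, m) = -⅑*1 = -⅑)
f(O) = -3 + O (f(O) = 2 + (-5 + O) = -3 + O)
o(W) = √(-3 + 2*W) (o(W) = √(W + (-3 + W)) = √(-3 + 2*W))
z = -8/63 - √3/9 (z = (√(-3 + 2*3) + (6 + 2)/(5 + 2))*(-⅑) = (√(-3 + 6) + 8/7)*(-⅑) = (√3 + 8*(⅐))*(-⅑) = (√3 + 8/7)*(-⅑) = (8/7 + √3)*(-⅑) = -8/63 - √3/9 ≈ -0.31943)
(9*z)*38 = (9*(-8/63 - √3/9))*38 = (-8/7 - √3)*38 = -304/7 - 38*√3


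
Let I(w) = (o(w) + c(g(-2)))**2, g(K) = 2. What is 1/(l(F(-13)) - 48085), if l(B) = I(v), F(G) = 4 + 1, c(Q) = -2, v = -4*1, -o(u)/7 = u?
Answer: -1/47409 ≈ -2.1093e-5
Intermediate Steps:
o(u) = -7*u
v = -4
I(w) = (-2 - 7*w)**2 (I(w) = (-7*w - 2)**2 = (-2 - 7*w)**2)
F(G) = 5
l(B) = 676 (l(B) = (2 + 7*(-4))**2 = (2 - 28)**2 = (-26)**2 = 676)
1/(l(F(-13)) - 48085) = 1/(676 - 48085) = 1/(-47409) = -1/47409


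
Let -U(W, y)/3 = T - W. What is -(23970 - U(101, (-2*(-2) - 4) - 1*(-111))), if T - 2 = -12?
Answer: -23637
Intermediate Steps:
T = -10 (T = 2 - 12 = -10)
U(W, y) = 30 + 3*W (U(W, y) = -3*(-10 - W) = 30 + 3*W)
-(23970 - U(101, (-2*(-2) - 4) - 1*(-111))) = -(23970 - (30 + 3*101)) = -(23970 - (30 + 303)) = -(23970 - 1*333) = -(23970 - 333) = -1*23637 = -23637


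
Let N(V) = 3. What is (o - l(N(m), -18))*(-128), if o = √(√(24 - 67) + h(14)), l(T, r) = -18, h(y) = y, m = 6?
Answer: -2304 - 128*√(14 + I*√43) ≈ -2795.3 - 109.35*I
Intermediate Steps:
o = √(14 + I*√43) (o = √(√(24 - 67) + 14) = √(√(-43) + 14) = √(I*√43 + 14) = √(14 + I*√43) ≈ 3.8379 + 0.85429*I)
(o - l(N(m), -18))*(-128) = (√(14 + I*√43) - 1*(-18))*(-128) = (√(14 + I*√43) + 18)*(-128) = (18 + √(14 + I*√43))*(-128) = -2304 - 128*√(14 + I*√43)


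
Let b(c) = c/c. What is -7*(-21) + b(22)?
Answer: 148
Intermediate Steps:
b(c) = 1
-7*(-21) + b(22) = -7*(-21) + 1 = 147 + 1 = 148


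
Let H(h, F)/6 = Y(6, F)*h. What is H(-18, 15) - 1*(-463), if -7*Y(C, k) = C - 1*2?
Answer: 3673/7 ≈ 524.71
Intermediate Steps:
Y(C, k) = 2/7 - C/7 (Y(C, k) = -(C - 1*2)/7 = -(C - 2)/7 = -(-2 + C)/7 = 2/7 - C/7)
H(h, F) = -24*h/7 (H(h, F) = 6*((2/7 - ⅐*6)*h) = 6*((2/7 - 6/7)*h) = 6*(-4*h/7) = -24*h/7)
H(-18, 15) - 1*(-463) = -24/7*(-18) - 1*(-463) = 432/7 + 463 = 3673/7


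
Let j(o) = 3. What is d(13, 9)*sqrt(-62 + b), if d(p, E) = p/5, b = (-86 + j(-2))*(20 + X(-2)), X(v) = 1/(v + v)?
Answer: 13*I*sqrt(6805)/10 ≈ 107.24*I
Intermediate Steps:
X(v) = 1/(2*v)
b = -6557/4 (b = (-86 + 3)*(20 + (1/2)/(-2)) = -83*(20 + (1/2)*(-1/2)) = -83*(20 - 1/4) = -83*79/4 = -6557/4 ≈ -1639.3)
d(p, E) = p/5 (d(p, E) = p*(1/5) = p/5)
d(13, 9)*sqrt(-62 + b) = ((1/5)*13)*sqrt(-62 - 6557/4) = 13*sqrt(-6805/4)/5 = 13*(I*sqrt(6805)/2)/5 = 13*I*sqrt(6805)/10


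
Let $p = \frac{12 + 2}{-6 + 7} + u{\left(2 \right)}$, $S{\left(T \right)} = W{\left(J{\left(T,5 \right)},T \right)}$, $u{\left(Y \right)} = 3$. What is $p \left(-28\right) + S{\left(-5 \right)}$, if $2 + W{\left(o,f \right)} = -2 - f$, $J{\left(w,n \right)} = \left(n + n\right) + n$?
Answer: $-475$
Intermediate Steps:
$J{\left(w,n \right)} = 3 n$ ($J{\left(w,n \right)} = 2 n + n = 3 n$)
$W{\left(o,f \right)} = -4 - f$ ($W{\left(o,f \right)} = -2 - \left(2 + f\right) = -4 - f$)
$S{\left(T \right)} = -4 - T$
$p = 17$ ($p = \frac{12 + 2}{-6 + 7} + 3 = \frac{14}{1} + 3 = 14 \cdot 1 + 3 = 14 + 3 = 17$)
$p \left(-28\right) + S{\left(-5 \right)} = 17 \left(-28\right) - -1 = -476 + \left(-4 + 5\right) = -476 + 1 = -475$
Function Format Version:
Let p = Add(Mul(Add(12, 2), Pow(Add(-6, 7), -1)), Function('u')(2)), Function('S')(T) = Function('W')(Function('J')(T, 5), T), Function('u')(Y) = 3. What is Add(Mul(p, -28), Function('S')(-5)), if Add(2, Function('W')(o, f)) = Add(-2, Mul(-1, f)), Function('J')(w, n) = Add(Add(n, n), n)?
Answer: -475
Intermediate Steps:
Function('J')(w, n) = Mul(3, n) (Function('J')(w, n) = Add(Mul(2, n), n) = Mul(3, n))
Function('W')(o, f) = Add(-4, Mul(-1, f)) (Function('W')(o, f) = Add(-2, Add(-2, Mul(-1, f))) = Add(-4, Mul(-1, f)))
Function('S')(T) = Add(-4, Mul(-1, T))
p = 17 (p = Add(Mul(Add(12, 2), Pow(Add(-6, 7), -1)), 3) = Add(Mul(14, Pow(1, -1)), 3) = Add(Mul(14, 1), 3) = Add(14, 3) = 17)
Add(Mul(p, -28), Function('S')(-5)) = Add(Mul(17, -28), Add(-4, Mul(-1, -5))) = Add(-476, Add(-4, 5)) = Add(-476, 1) = -475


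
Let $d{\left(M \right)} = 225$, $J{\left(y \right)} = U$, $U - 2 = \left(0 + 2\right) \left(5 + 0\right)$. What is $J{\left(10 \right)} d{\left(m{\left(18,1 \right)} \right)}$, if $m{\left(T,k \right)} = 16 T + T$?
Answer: $2700$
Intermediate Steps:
$m{\left(T,k \right)} = 17 T$
$U = 12$ ($U = 2 + \left(0 + 2\right) \left(5 + 0\right) = 2 + 2 \cdot 5 = 2 + 10 = 12$)
$J{\left(y \right)} = 12$
$J{\left(10 \right)} d{\left(m{\left(18,1 \right)} \right)} = 12 \cdot 225 = 2700$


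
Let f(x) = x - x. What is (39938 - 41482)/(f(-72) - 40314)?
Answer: 772/20157 ≈ 0.038299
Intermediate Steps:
f(x) = 0
(39938 - 41482)/(f(-72) - 40314) = (39938 - 41482)/(0 - 40314) = -1544/(-40314) = -1544*(-1/40314) = 772/20157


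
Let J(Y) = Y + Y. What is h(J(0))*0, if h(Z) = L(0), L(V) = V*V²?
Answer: 0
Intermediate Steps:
L(V) = V³
J(Y) = 2*Y
h(Z) = 0 (h(Z) = 0³ = 0)
h(J(0))*0 = 0*0 = 0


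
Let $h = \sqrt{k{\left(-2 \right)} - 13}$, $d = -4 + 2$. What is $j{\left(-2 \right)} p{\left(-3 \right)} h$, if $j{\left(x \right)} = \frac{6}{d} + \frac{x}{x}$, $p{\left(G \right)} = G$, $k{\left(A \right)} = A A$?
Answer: $18 i \approx 18.0 i$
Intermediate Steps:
$k{\left(A \right)} = A^{2}$
$d = -2$
$h = 3 i$ ($h = \sqrt{\left(-2\right)^{2} - 13} = \sqrt{4 - 13} = \sqrt{-9} = 3 i \approx 3.0 i$)
$j{\left(x \right)} = -2$ ($j{\left(x \right)} = \frac{6}{-2} + \frac{x}{x} = 6 \left(- \frac{1}{2}\right) + 1 = -3 + 1 = -2$)
$j{\left(-2 \right)} p{\left(-3 \right)} h = \left(-2\right) \left(-3\right) 3 i = 6 \cdot 3 i = 18 i$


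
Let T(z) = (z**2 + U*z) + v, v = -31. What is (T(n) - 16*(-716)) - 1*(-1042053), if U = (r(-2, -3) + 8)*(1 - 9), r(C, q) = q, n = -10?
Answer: 1053978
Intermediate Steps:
U = -40 (U = (-3 + 8)*(1 - 9) = 5*(-8) = -40)
T(z) = -31 + z**2 - 40*z (T(z) = (z**2 - 40*z) - 31 = -31 + z**2 - 40*z)
(T(n) - 16*(-716)) - 1*(-1042053) = ((-31 + (-10)**2 - 40*(-10)) - 16*(-716)) - 1*(-1042053) = ((-31 + 100 + 400) + 11456) + 1042053 = (469 + 11456) + 1042053 = 11925 + 1042053 = 1053978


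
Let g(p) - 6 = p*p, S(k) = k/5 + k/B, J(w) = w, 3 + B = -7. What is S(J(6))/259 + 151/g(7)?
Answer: 39142/14245 ≈ 2.7478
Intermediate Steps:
B = -10 (B = -3 - 7 = -10)
S(k) = k/10 (S(k) = k/5 + k/(-10) = k*(⅕) + k*(-⅒) = k/5 - k/10 = k/10)
g(p) = 6 + p² (g(p) = 6 + p*p = 6 + p²)
S(J(6))/259 + 151/g(7) = ((⅒)*6)/259 + 151/(6 + 7²) = (⅗)*(1/259) + 151/(6 + 49) = 3/1295 + 151/55 = 39142/14245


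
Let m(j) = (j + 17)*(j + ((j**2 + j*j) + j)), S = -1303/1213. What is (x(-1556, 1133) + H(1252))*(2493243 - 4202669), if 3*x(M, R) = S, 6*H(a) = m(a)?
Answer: -4127890114996136554/3639 ≈ -1.1343e+15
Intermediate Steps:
S = -1303/1213 (S = -1303*1/1213 = -1303/1213 ≈ -1.0742)
m(j) = (17 + j)*(2*j + 2*j**2) (m(j) = (17 + j)*(j + ((j**2 + j**2) + j)) = (17 + j)*(j + (2*j**2 + j)) = (17 + j)*(j + (j + 2*j**2)) = (17 + j)*(2*j + 2*j**2))
H(a) = a*(17 + a**2 + 18*a)/3 (H(a) = (2*a*(17 + a**2 + 18*a))/6 = a*(17 + a**2 + 18*a)/3)
x(M, R) = -1303/3639 (x(M, R) = (1/3)*(-1303/1213) = -1303/3639)
(x(-1556, 1133) + H(1252))*(2493243 - 4202669) = (-1303/3639 + (1/3)*1252*(17 + 1252**2 + 18*1252))*(2493243 - 4202669) = (-1303/3639 + (1/3)*1252*(17 + 1567504 + 22536))*(-1709426) = (-1303/3639 + (1/3)*1252*1590057)*(-1709426) = (-1303/3639 + 663583788)*(-1709426) = (2414781403229/3639)*(-1709426) = -4127890114996136554/3639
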